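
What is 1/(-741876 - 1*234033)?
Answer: -1/975909 ≈ -1.0247e-6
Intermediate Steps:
1/(-741876 - 1*234033) = 1/(-741876 - 234033) = 1/(-975909) = -1/975909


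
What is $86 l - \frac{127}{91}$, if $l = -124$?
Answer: $- \frac{970551}{91} \approx -10665.0$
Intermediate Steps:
$86 l - \frac{127}{91} = 86 \left(-124\right) - \frac{127}{91} = -10664 - \frac{127}{91} = - \frac{970551}{91}$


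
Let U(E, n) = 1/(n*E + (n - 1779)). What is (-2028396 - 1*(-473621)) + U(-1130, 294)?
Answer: -518836191376/333705 ≈ -1.5548e+6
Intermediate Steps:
U(E, n) = 1/(-1779 + n + E*n) (U(E, n) = 1/(E*n + (-1779 + n)) = 1/(-1779 + n + E*n))
(-2028396 - 1*(-473621)) + U(-1130, 294) = (-2028396 - 1*(-473621)) + 1/(-1779 + 294 - 1130*294) = (-2028396 + 473621) + 1/(-1779 + 294 - 332220) = -1554775 + 1/(-333705) = -1554775 - 1/333705 = -518836191376/333705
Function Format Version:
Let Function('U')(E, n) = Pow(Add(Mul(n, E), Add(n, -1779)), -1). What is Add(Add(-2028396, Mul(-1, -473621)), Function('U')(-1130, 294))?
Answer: Rational(-518836191376, 333705) ≈ -1.5548e+6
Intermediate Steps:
Function('U')(E, n) = Pow(Add(-1779, n, Mul(E, n)), -1) (Function('U')(E, n) = Pow(Add(Mul(E, n), Add(-1779, n)), -1) = Pow(Add(-1779, n, Mul(E, n)), -1))
Add(Add(-2028396, Mul(-1, -473621)), Function('U')(-1130, 294)) = Add(Add(-2028396, Mul(-1, -473621)), Pow(Add(-1779, 294, Mul(-1130, 294)), -1)) = Add(Add(-2028396, 473621), Pow(Add(-1779, 294, -332220), -1)) = Add(-1554775, Pow(-333705, -1)) = Add(-1554775, Rational(-1, 333705)) = Rational(-518836191376, 333705)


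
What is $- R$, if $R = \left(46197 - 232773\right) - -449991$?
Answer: $-263415$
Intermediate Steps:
$R = 263415$ ($R = -186576 + 449991 = 263415$)
$- R = \left(-1\right) 263415 = -263415$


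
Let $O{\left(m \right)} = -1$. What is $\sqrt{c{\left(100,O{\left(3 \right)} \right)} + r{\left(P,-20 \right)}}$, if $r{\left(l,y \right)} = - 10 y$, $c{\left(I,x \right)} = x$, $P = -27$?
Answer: $\sqrt{199} \approx 14.107$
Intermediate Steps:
$\sqrt{c{\left(100,O{\left(3 \right)} \right)} + r{\left(P,-20 \right)}} = \sqrt{-1 - -200} = \sqrt{-1 + 200} = \sqrt{199}$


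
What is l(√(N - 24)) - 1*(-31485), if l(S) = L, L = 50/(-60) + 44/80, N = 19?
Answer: 1889083/60 ≈ 31485.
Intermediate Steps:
L = -17/60 (L = 50*(-1/60) + 44*(1/80) = -⅚ + 11/20 = -17/60 ≈ -0.28333)
l(S) = -17/60
l(√(N - 24)) - 1*(-31485) = -17/60 - 1*(-31485) = -17/60 + 31485 = 1889083/60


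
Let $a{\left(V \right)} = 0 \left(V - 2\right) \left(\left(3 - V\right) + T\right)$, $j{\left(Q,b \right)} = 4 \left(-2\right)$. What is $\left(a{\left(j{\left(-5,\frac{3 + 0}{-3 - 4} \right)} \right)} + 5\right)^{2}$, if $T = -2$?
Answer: $25$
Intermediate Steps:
$j{\left(Q,b \right)} = -8$
$a{\left(V \right)} = 0$ ($a{\left(V \right)} = 0 \left(V - 2\right) \left(\left(3 - V\right) - 2\right) = 0 \left(-2 + V\right) \left(1 - V\right) = 0 \left(1 - V\right) \left(-2 + V\right) = 0$)
$\left(a{\left(j{\left(-5,\frac{3 + 0}{-3 - 4} \right)} \right)} + 5\right)^{2} = \left(0 + 5\right)^{2} = 5^{2} = 25$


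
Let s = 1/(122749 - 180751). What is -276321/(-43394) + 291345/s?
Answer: -733297530913539/43394 ≈ -1.6899e+10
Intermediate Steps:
s = -1/58002 (s = 1/(-58002) = -1/58002 ≈ -1.7241e-5)
-276321/(-43394) + 291345/s = -276321/(-43394) + 291345/(-1/58002) = -276321*(-1/43394) + 291345*(-58002) = 276321/43394 - 16898592690 = -733297530913539/43394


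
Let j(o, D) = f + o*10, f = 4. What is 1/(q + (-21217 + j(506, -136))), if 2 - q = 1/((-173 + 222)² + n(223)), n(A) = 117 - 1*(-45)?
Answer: -2563/41395014 ≈ -6.1916e-5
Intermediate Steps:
n(A) = 162 (n(A) = 117 + 45 = 162)
j(o, D) = 4 + 10*o (j(o, D) = 4 + o*10 = 4 + 10*o)
q = 5125/2563 (q = 2 - 1/((-173 + 222)² + 162) = 2 - 1/(49² + 162) = 2 - 1/(2401 + 162) = 2 - 1/2563 = 5125/2563 ≈ 1.9996)
1/(q + (-21217 + j(506, -136))) = 1/(5125/2563 + (-21217 + (4 + 10*506))) = 1/(5125/2563 + (-21217 + (4 + 5060))) = 1/(5125/2563 + (-21217 + 5064)) = 1/(5125/2563 - 16153) = 1/(-41395014/2563) = -2563/41395014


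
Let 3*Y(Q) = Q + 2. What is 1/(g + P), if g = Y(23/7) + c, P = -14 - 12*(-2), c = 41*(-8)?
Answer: -21/6641 ≈ -0.0031622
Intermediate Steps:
c = -328
Y(Q) = ⅔ + Q/3 (Y(Q) = (Q + 2)/3 = (2 + Q)/3 = ⅔ + Q/3)
P = 10 (P = -14 + 24 = 10)
g = -6851/21 (g = (⅔ + (23/7)/3) - 328 = (⅔ + (23*(⅐))/3) - 328 = (⅔ + (⅓)*(23/7)) - 328 = (⅔ + 23/21) - 328 = 37/21 - 328 = -6851/21 ≈ -326.24)
1/(g + P) = 1/(-6851/21 + 10) = 1/(-6641/21) = -21/6641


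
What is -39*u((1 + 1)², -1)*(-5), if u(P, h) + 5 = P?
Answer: -195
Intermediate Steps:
u(P, h) = -5 + P
-39*u((1 + 1)², -1)*(-5) = -39*(-5 + (1 + 1)²)*(-5) = -39*(-5 + 2²)*(-5) = -39*(-5 + 4)*(-5) = -(-39)*(-5) = -39*5 = -195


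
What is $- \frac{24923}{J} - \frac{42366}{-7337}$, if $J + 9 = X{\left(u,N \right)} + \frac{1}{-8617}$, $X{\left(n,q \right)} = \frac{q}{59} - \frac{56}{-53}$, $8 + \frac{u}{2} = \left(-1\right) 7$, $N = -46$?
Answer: $\frac{214660339496195}{74980642484} \approx 2862.9$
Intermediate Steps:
$u = -30$ ($u = -16 + 2 \left(\left(-1\right) 7\right) = -16 + 2 \left(-7\right) = -16 - 14 = -30$)
$X{\left(n,q \right)} = \frac{56}{53} + \frac{q}{59}$ ($X{\left(n,q \right)} = q \frac{1}{59} - - \frac{56}{53} = \frac{q}{59} + \frac{56}{53} = \frac{56}{53} + \frac{q}{59}$)
$J = - \frac{235049036}{26945359}$ ($J = -9 + \left(\left(\frac{56}{53} + \frac{1}{59} \left(-46\right)\right) + \frac{1}{-8617}\right) = -9 + \left(\left(\frac{56}{53} - \frac{46}{59}\right) - \frac{1}{8617}\right) = -9 + \left(\frac{866}{3127} - \frac{1}{8617}\right) = -9 + \frac{7459195}{26945359} = - \frac{235049036}{26945359} \approx -8.7232$)
$- \frac{24923}{J} - \frac{42366}{-7337} = - \frac{24923}{- \frac{235049036}{26945359}} - \frac{42366}{-7337} = \left(-24923\right) \left(- \frac{26945359}{235049036}\right) - - \frac{1842}{319} = \frac{671559182357}{235049036} + \frac{1842}{319} = \frac{214660339496195}{74980642484}$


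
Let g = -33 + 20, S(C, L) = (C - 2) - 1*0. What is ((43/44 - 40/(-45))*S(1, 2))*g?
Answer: 9607/396 ≈ 24.260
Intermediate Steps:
S(C, L) = -2 + C (S(C, L) = (-2 + C) + 0 = -2 + C)
g = -13
((43/44 - 40/(-45))*S(1, 2))*g = ((43/44 - 40/(-45))*(-2 + 1))*(-13) = ((43*(1/44) - 40*(-1/45))*(-1))*(-13) = ((43/44 + 8/9)*(-1))*(-13) = ((739/396)*(-1))*(-13) = -739/396*(-13) = 9607/396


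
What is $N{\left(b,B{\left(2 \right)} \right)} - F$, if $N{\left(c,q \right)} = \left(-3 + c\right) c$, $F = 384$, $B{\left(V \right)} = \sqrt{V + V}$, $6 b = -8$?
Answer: $- \frac{3404}{9} \approx -378.22$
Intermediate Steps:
$b = - \frac{4}{3}$ ($b = \frac{1}{6} \left(-8\right) = - \frac{4}{3} \approx -1.3333$)
$B{\left(V \right)} = \sqrt{2} \sqrt{V}$ ($B{\left(V \right)} = \sqrt{2 V} = \sqrt{2} \sqrt{V}$)
$N{\left(c,q \right)} = c \left(-3 + c\right)$
$N{\left(b,B{\left(2 \right)} \right)} - F = - \frac{4 \left(-3 - \frac{4}{3}\right)}{3} - 384 = \left(- \frac{4}{3}\right) \left(- \frac{13}{3}\right) - 384 = \frac{52}{9} - 384 = - \frac{3404}{9}$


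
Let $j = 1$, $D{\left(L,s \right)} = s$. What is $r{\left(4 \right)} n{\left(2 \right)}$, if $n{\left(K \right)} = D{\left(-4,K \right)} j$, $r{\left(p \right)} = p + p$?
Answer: $16$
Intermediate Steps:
$r{\left(p \right)} = 2 p$
$n{\left(K \right)} = K$ ($n{\left(K \right)} = K 1 = K$)
$r{\left(4 \right)} n{\left(2 \right)} = 2 \cdot 4 \cdot 2 = 8 \cdot 2 = 16$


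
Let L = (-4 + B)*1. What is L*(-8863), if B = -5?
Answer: 79767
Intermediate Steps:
L = -9 (L = (-4 - 5)*1 = -9*1 = -9)
L*(-8863) = -9*(-8863) = 79767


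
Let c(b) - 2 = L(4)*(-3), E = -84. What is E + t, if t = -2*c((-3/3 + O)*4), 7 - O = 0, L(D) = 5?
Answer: -58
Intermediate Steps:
O = 7 (O = 7 - 1*0 = 7 + 0 = 7)
c(b) = -13 (c(b) = 2 + 5*(-3) = 2 - 15 = -13)
t = 26 (t = -2*(-13) = 26)
E + t = -84 + 26 = -58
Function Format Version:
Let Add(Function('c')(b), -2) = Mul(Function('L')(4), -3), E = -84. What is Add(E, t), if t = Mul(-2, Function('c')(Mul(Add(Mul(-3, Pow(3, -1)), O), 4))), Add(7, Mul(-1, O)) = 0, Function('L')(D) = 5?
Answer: -58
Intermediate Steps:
O = 7 (O = Add(7, Mul(-1, 0)) = Add(7, 0) = 7)
Function('c')(b) = -13 (Function('c')(b) = Add(2, Mul(5, -3)) = Add(2, -15) = -13)
t = 26 (t = Mul(-2, -13) = 26)
Add(E, t) = Add(-84, 26) = -58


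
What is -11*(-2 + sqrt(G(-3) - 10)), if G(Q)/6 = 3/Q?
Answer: 22 - 44*I ≈ 22.0 - 44.0*I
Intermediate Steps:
G(Q) = 18/Q (G(Q) = 6*(3/Q) = 18/Q)
-11*(-2 + sqrt(G(-3) - 10)) = -11*(-2 + sqrt(18/(-3) - 10)) = -11*(-2 + sqrt(18*(-1/3) - 10)) = -11*(-2 + sqrt(-6 - 10)) = -11*(-2 + sqrt(-16)) = -11*(-2 + 4*I) = 22 - 44*I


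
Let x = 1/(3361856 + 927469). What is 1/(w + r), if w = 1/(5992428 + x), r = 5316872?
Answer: 25703471231101/136662066491450725397 ≈ 1.8808e-7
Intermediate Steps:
x = 1/4289325 ≈ 2.3314e-7
w = 4289325/25703471231101 (w = 1/(5992428 + 1/4289325) = 1/(25703471231101/4289325) = 4289325/25703471231101 ≈ 1.6688e-7)
1/(w + r) = 1/(4289325/25703471231101 + 5316872) = 1/(136662066491450725397/25703471231101) = 25703471231101/136662066491450725397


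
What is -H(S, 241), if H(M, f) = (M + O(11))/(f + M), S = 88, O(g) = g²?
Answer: -209/329 ≈ -0.63526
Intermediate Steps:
H(M, f) = (121 + M)/(M + f) (H(M, f) = (M + 11²)/(f + M) = (M + 121)/(M + f) = (121 + M)/(M + f))
-H(S, 241) = -(121 + 88)/(88 + 241) = -209/329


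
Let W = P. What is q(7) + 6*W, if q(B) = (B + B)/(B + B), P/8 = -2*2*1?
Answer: -191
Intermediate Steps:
P = -32 (P = 8*(-2*2*1) = 8*(-4*1) = 8*(-4) = -32)
q(B) = 1 (q(B) = (2*B)/((2*B)) = (2*B)*(1/(2*B)) = 1)
W = -32
q(7) + 6*W = 1 + 6*(-32) = 1 - 192 = -191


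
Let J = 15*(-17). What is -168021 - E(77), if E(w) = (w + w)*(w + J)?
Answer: -140609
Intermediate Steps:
J = -255
E(w) = 2*w*(-255 + w) (E(w) = (w + w)*(w - 255) = (2*w)*(-255 + w) = 2*w*(-255 + w))
-168021 - E(77) = -168021 - 2*77*(-255 + 77) = -168021 - 2*77*(-178) = -168021 - 1*(-27412) = -168021 + 27412 = -140609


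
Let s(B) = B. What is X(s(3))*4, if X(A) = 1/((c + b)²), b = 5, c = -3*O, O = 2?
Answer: 4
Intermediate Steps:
c = -6 (c = -3*2 = -6)
X(A) = 1 (X(A) = 1/((-6 + 5)²) = 1/((-1)²) = 1/1 = 1)
X(s(3))*4 = 1*4 = 4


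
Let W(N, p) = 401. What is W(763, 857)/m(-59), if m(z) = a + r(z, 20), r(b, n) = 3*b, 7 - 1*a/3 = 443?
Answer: -401/1485 ≈ -0.27003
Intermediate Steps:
a = -1308 (a = 21 - 3*443 = 21 - 1329 = -1308)
m(z) = -1308 + 3*z
W(763, 857)/m(-59) = 401/(-1308 + 3*(-59)) = 401/(-1308 - 177) = 401/(-1485) = 401*(-1/1485) = -401/1485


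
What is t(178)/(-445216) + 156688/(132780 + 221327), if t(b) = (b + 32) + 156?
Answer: 34815200723/78827051056 ≈ 0.44167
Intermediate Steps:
t(b) = 188 + b (t(b) = (32 + b) + 156 = 188 + b)
t(178)/(-445216) + 156688/(132780 + 221327) = (188 + 178)/(-445216) + 156688/(132780 + 221327) = 366*(-1/445216) + 156688/354107 = -183/222608 + 156688*(1/354107) = -183/222608 + 156688/354107 = 34815200723/78827051056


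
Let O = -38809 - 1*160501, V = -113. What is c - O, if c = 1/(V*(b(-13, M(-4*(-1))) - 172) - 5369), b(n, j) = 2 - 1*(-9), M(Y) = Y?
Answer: 2555951441/12824 ≈ 1.9931e+5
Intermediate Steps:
b(n, j) = 11 (b(n, j) = 2 + 9 = 11)
O = -199310 (O = -38809 - 160501 = -199310)
c = 1/12824 (c = 1/(-113*(11 - 172) - 5369) = 1/(-113*(-161) - 5369) = 1/(18193 - 5369) = 1/12824 ≈ 7.7979e-5)
c - O = 1/12824 - 1*(-199310) = 1/12824 + 199310 = 2555951441/12824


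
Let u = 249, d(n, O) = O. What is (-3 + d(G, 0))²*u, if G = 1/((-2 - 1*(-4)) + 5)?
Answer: 2241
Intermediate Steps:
G = ⅐ (G = 1/((-2 + 4) + 5) = 1/(2 + 5) = 1/7 = ⅐ ≈ 0.14286)
(-3 + d(G, 0))²*u = (-3 + 0)²*249 = (-3)²*249 = 9*249 = 2241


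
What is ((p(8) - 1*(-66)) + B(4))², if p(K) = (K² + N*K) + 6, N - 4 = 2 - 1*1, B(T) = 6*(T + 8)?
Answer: 61504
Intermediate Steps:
B(T) = 48 + 6*T (B(T) = 6*(8 + T) = 48 + 6*T)
N = 5 (N = 4 + (2 - 1*1) = 4 + (2 - 1) = 4 + 1 = 5)
p(K) = 6 + K² + 5*K (p(K) = (K² + 5*K) + 6 = 6 + K² + 5*K)
((p(8) - 1*(-66)) + B(4))² = (((6 + 8² + 5*8) - 1*(-66)) + (48 + 6*4))² = (((6 + 64 + 40) + 66) + (48 + 24))² = ((110 + 66) + 72)² = (176 + 72)² = 248² = 61504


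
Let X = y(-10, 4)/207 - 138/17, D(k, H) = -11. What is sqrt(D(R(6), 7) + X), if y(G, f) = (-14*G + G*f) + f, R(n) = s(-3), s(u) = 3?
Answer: I*sqrt(25613237)/1173 ≈ 4.3145*I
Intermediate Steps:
R(n) = 3
y(G, f) = f - 14*G + G*f
X = -26798/3519 (X = (4 - 14*(-10) - 10*4)/207 - 138/17 = (4 + 140 - 40)*(1/207) - 138*1/17 = 104*(1/207) - 138/17 = 104/207 - 138/17 = -26798/3519 ≈ -7.6152)
sqrt(D(R(6), 7) + X) = sqrt(-11 - 26798/3519) = sqrt(-65507/3519) = I*sqrt(25613237)/1173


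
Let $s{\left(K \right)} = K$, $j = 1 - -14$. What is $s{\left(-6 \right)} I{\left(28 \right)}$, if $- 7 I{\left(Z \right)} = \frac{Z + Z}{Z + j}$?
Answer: $\frac{48}{43} \approx 1.1163$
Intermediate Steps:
$j = 15$ ($j = 1 + 14 = 15$)
$I{\left(Z \right)} = - \frac{2 Z}{7 \left(15 + Z\right)}$ ($I{\left(Z \right)} = - \frac{\left(Z + Z\right) \frac{1}{Z + 15}}{7} = - \frac{2 Z \frac{1}{15 + Z}}{7} = - \frac{2 Z}{7 \left(15 + Z\right)}$)
$s{\left(-6 \right)} I{\left(28 \right)} = - 6 \left(\left(-2\right) 28 \frac{1}{105 + 7 \cdot 28}\right) = - 6 \left(\left(-2\right) 28 \frac{1}{105 + 196}\right) = - 6 \left(\left(-2\right) 28 \cdot \frac{1}{301}\right) = \left(-6\right) \left(- \frac{8}{43}\right) = \frac{48}{43}$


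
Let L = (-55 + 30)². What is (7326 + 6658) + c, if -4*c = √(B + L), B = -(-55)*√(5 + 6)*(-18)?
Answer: 13984 - √(625 - 990*√11)/4 ≈ 13984.0 - 12.89*I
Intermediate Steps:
L = 625 (L = (-25)² = 625)
B = -990*√11 (B = -(-55)*√11*(-18) = (55*√11)*(-18) = -990*√11 ≈ -3283.5)
c = -√(625 - 990*√11)/4 (c = -√(-990*√11 + 625)/4 = -√(625 - 990*√11)/4 ≈ -12.89*I)
(7326 + 6658) + c = (7326 + 6658) - √(625 - 990*√11)/4 = 13984 - √(625 - 990*√11)/4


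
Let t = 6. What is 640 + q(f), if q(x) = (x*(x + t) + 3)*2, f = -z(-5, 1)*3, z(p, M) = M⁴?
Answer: 628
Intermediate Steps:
f = -3 (f = -1*1⁴*3 = -1*1*3 = -1*3 = -3)
q(x) = 6 + 2*x*(6 + x) (q(x) = (x*(x + 6) + 3)*2 = (x*(6 + x) + 3)*2 = (3 + x*(6 + x))*2 = 6 + 2*x*(6 + x))
640 + q(f) = 640 + (6 + 2*(-3)² + 12*(-3)) = 640 + (6 + 2*9 - 36) = 640 + (6 + 18 - 36) = 640 - 12 = 628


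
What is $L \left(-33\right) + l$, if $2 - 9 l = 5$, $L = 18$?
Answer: $- \frac{1783}{3} \approx -594.33$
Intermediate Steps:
$l = - \frac{1}{3}$ ($l = \frac{2}{9} - \frac{5}{9} = - \frac{1}{3} \approx -0.33333$)
$L \left(-33\right) + l = 18 \left(-33\right) - \frac{1}{3} = -594 - \frac{1}{3} = - \frac{1783}{3}$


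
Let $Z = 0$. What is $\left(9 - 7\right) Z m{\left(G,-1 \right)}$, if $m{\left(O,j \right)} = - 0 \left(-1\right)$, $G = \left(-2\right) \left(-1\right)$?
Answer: $0$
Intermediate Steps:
$G = 2$
$m{\left(O,j \right)} = 0$ ($m{\left(O,j \right)} = \left(-1\right) 0 = 0$)
$\left(9 - 7\right) Z m{\left(G,-1 \right)} = \left(9 - 7\right) 0 \cdot 0 = 2 \cdot 0 \cdot 0 = 0 \cdot 0 = 0$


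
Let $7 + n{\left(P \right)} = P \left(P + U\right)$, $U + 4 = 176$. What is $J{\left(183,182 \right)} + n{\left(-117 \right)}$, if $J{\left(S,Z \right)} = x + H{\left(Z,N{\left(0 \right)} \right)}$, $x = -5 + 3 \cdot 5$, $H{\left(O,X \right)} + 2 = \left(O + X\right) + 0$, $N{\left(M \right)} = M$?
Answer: $-6252$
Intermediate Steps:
$U = 172$ ($U = -4 + 176 = 172$)
$H{\left(O,X \right)} = -2 + O + X$ ($H{\left(O,X \right)} = -2 + \left(\left(O + X\right) + 0\right) = -2 + \left(O + X\right) = -2 + O + X$)
$x = 10$ ($x = -5 + 15 = 10$)
$n{\left(P \right)} = -7 + P \left(172 + P\right)$ ($n{\left(P \right)} = -7 + P \left(P + 172\right) = -7 + P \left(172 + P\right)$)
$J{\left(S,Z \right)} = 8 + Z$ ($J{\left(S,Z \right)} = 10 + \left(-2 + Z + 0\right) = 10 + \left(-2 + Z\right) = 8 + Z$)
$J{\left(183,182 \right)} + n{\left(-117 \right)} = \left(8 + 182\right) + \left(-7 + \left(-117\right)^{2} + 172 \left(-117\right)\right) = 190 - 6442 = -6252$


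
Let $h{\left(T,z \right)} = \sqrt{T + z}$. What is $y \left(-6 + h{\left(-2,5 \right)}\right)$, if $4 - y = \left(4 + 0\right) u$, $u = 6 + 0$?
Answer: $120 - 20 \sqrt{3} \approx 85.359$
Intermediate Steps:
$u = 6$
$y = -20$ ($y = 4 - \left(4 + 0\right) 6 = 4 - 4 \cdot 6 = 4 - 24 = -20$)
$y \left(-6 + h{\left(-2,5 \right)}\right) = - 20 \left(-6 + \sqrt{-2 + 5}\right) = - 20 \left(-6 + \sqrt{3}\right) = 120 - 20 \sqrt{3}$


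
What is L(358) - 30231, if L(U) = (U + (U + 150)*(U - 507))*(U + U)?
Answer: -53969375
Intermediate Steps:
L(U) = 2*U*(U + (-507 + U)*(150 + U)) (L(U) = (U + (150 + U)*(-507 + U))*(2*U) = (U + (-507 + U)*(150 + U))*(2*U) = 2*U*(U + (-507 + U)*(150 + U)))
L(358) - 30231 = 2*358*(-76050 + 358² - 356*358) - 30231 = 2*358*(-76050 + 128164 - 127448) - 30231 = 2*358*(-75334) - 30231 = -53939144 - 30231 = -53969375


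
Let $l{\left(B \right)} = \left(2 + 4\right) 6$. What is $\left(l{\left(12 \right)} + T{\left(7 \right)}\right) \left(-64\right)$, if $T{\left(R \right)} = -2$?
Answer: $-2176$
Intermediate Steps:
$l{\left(B \right)} = 36$ ($l{\left(B \right)} = 6 \cdot 6 = 36$)
$\left(l{\left(12 \right)} + T{\left(7 \right)}\right) \left(-64\right) = \left(36 - 2\right) \left(-64\right) = 34 \left(-64\right) = -2176$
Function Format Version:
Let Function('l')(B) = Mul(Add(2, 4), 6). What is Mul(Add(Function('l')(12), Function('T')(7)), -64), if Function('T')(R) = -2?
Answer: -2176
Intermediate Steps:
Function('l')(B) = 36 (Function('l')(B) = Mul(6, 6) = 36)
Mul(Add(Function('l')(12), Function('T')(7)), -64) = Mul(Add(36, -2), -64) = Mul(34, -64) = -2176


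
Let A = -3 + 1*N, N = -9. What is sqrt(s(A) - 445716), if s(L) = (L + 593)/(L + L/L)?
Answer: I*sqrt(53938027)/11 ≈ 667.66*I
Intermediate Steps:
A = -12 (A = -3 + 1*(-9) = -3 - 9 = -12)
s(L) = (593 + L)/(1 + L) (s(L) = (593 + L)/(L + 1) = (593 + L)/(1 + L))
sqrt(s(A) - 445716) = sqrt((593 - 12)/(1 - 12) - 445716) = sqrt(581/(-11) - 445716) = sqrt(-1/11*581 - 445716) = sqrt(-581/11 - 445716) = sqrt(-4903457/11) = I*sqrt(53938027)/11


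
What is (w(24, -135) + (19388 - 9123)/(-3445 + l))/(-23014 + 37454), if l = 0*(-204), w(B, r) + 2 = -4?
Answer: -6187/9949160 ≈ -0.00062186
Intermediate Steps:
w(B, r) = -6 (w(B, r) = -2 - 4 = -6)
l = 0
(w(24, -135) + (19388 - 9123)/(-3445 + l))/(-23014 + 37454) = (-6 + (19388 - 9123)/(-3445 + 0))/(-23014 + 37454) = (-6 + 10265/(-3445))/14440 = (-6 + 10265*(-1/3445))*(1/14440) = (-6 - 2053/689)*(1/14440) = -6187/689*1/14440 = -6187/9949160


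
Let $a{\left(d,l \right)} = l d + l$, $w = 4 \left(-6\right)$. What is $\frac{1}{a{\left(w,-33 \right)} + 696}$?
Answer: $\frac{1}{1455} \approx 0.00068729$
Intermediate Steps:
$w = -24$
$a{\left(d,l \right)} = l + d l$ ($a{\left(d,l \right)} = d l + l = l + d l$)
$\frac{1}{a{\left(w,-33 \right)} + 696} = \frac{1}{- 33 \left(1 - 24\right) + 696} = \frac{1}{\left(-33\right) \left(-23\right) + 696} = \frac{1}{759 + 696} = \frac{1}{1455}$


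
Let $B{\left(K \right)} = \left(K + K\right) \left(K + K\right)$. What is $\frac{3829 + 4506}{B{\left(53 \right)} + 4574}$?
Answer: $\frac{1667}{3162} \approx 0.5272$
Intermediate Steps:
$B{\left(K \right)} = 4 K^{2}$ ($B{\left(K \right)} = 2 K 2 K = 4 K^{2}$)
$\frac{3829 + 4506}{B{\left(53 \right)} + 4574} = \frac{3829 + 4506}{4 \cdot 53^{2} + 4574} = \frac{8335}{4 \cdot 2809 + 4574} = \frac{8335}{11236 + 4574} = \frac{8335}{15810} = 8335 \cdot \frac{1}{15810} = \frac{1667}{3162}$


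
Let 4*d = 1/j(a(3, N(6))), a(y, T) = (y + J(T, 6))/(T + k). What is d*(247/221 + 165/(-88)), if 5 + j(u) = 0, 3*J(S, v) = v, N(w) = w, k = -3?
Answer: 103/2720 ≈ 0.037868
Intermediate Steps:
J(S, v) = v/3
a(y, T) = (2 + y)/(-3 + T) (a(y, T) = (y + (⅓)*6)/(T - 3) = (y + 2)/(-3 + T) = (2 + y)/(-3 + T))
j(u) = -5 (j(u) = -5 + 0 = -5)
d = -1/20 (d = (¼)/(-5) = (¼)*(-⅕) = -1/20 ≈ -0.050000)
d*(247/221 + 165/(-88)) = -(247/221 + 165/(-88))/20 = -(247*(1/221) + 165*(-1/88))/20 = -(19/17 - 15/8)/20 = -1/20*(-103/136) = 103/2720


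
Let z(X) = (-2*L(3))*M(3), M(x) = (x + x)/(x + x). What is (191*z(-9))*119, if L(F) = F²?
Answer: -409122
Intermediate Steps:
M(x) = 1 (M(x) = (2*x)/((2*x)) = (2*x)*(1/(2*x)) = 1)
z(X) = -18 (z(X) = -2*3²*1 = -2*9*1 = -18*1 = -18)
(191*z(-9))*119 = (191*(-18))*119 = -3438*119 = -409122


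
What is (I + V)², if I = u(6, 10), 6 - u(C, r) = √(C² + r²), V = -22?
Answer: 392 + 64*√34 ≈ 765.18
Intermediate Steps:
u(C, r) = 6 - √(C² + r²)
I = 6 - 2*√34 (I = 6 - √(6² + 10²) = 6 - √(36 + 100) = 6 - √136 = 6 - 2*√34 ≈ -5.6619)
(I + V)² = ((6 - 2*√34) - 22)² = (-16 - 2*√34)²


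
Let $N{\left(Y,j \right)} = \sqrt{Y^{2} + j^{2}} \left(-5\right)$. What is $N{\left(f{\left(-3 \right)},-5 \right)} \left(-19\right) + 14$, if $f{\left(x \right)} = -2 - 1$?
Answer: $14 + 95 \sqrt{34} \approx 567.94$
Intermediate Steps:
$f{\left(x \right)} = -3$
$N{\left(Y,j \right)} = - 5 \sqrt{Y^{2} + j^{2}}$
$N{\left(f{\left(-3 \right)},-5 \right)} \left(-19\right) + 14 = - 5 \sqrt{\left(-3\right)^{2} + \left(-5\right)^{2}} \left(-19\right) + 14 = - 5 \sqrt{9 + 25} \left(-19\right) + 14 = - 5 \sqrt{34} \left(-19\right) + 14 = 95 \sqrt{34} + 14 = 14 + 95 \sqrt{34}$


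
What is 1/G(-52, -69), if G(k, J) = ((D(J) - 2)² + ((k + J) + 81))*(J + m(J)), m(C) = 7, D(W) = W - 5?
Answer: -1/355632 ≈ -2.8119e-6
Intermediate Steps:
D(W) = -5 + W
G(k, J) = (7 + J)*(81 + J + k + (-7 + J)²) (G(k, J) = (((-5 + J) - 2)² + ((k + J) + 81))*(J + 7) = ((-7 + J)² + ((J + k) + 81))*(7 + J) = ((-7 + J)² + (81 + J + k))*(7 + J) = (81 + J + k + (-7 + J)²)*(7 + J) = (7 + J)*(81 + J + k + (-7 + J)²))
1/G(-52, -69) = 1/(910 + (-69)³ - 6*(-69)² + 7*(-52) + 39*(-69) - 69*(-52)) = 1/(910 - 328509 - 6*4761 - 364 - 2691 + 3588) = 1/(910 - 328509 - 28566 - 364 - 2691 + 3588) = 1/(-355632) = -1/355632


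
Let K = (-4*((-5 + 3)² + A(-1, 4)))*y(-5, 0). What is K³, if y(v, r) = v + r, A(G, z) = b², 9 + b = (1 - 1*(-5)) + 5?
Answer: 4096000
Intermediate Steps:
b = 2 (b = -9 + ((1 - 1*(-5)) + 5) = -9 + ((1 + 5) + 5) = -9 + (6 + 5) = -9 + 11 = 2)
A(G, z) = 4 (A(G, z) = 2² = 4)
y(v, r) = r + v
K = 160 (K = (-4*((-5 + 3)² + 4))*(0 - 5) = -4*((-2)² + 4)*(-5) = -4*(4 + 4)*(-5) = -4*8*(-5) = -32*(-5) = 160)
K³ = 160³ = 4096000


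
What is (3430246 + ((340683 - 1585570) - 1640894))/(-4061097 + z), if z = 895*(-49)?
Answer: -544465/4104952 ≈ -0.13264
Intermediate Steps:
z = -43855
(3430246 + ((340683 - 1585570) - 1640894))/(-4061097 + z) = (3430246 + ((340683 - 1585570) - 1640894))/(-4061097 - 43855) = (3430246 + (-1244887 - 1640894))/(-4104952) = (3430246 - 2885781)*(-1/4104952) = 544465*(-1/4104952) = -544465/4104952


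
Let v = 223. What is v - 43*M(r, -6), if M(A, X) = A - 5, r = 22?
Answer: -508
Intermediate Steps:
M(A, X) = -5 + A
v - 43*M(r, -6) = 223 - 43*(-5 + 22) = 223 - 43*17 = 223 - 731 = -508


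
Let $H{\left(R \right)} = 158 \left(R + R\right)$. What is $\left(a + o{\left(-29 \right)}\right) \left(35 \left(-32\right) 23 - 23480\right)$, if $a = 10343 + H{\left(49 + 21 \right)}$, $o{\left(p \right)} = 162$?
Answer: $-1606455000$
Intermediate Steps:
$H{\left(R \right)} = 316 R$ ($H{\left(R \right)} = 158 \cdot 2 R = 316 R$)
$a = 32463$ ($a = 10343 + 316 \left(49 + 21\right) = 10343 + 316 \cdot 70 = 10343 + 22120 = 32463$)
$\left(a + o{\left(-29 \right)}\right) \left(35 \left(-32\right) 23 - 23480\right) = \left(32463 + 162\right) \left(35 \left(-32\right) 23 - 23480\right) = 32625 \left(\left(-1120\right) 23 - 23480\right) = 32625 \left(-25760 - 23480\right) = 32625 \left(-49240\right) = -1606455000$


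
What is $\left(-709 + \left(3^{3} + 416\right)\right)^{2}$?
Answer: $70756$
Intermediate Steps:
$\left(-709 + \left(3^{3} + 416\right)\right)^{2} = \left(-709 + \left(27 + 416\right)\right)^{2} = \left(-709 + 443\right)^{2} = \left(-266\right)^{2} = 70756$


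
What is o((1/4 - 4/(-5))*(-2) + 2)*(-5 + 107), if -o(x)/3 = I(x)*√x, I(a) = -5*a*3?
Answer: -459*I*√10/10 ≈ -145.15*I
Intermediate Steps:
I(a) = -15*a
o(x) = 45*x^(3/2) (o(x) = -3*(-15*x)*√x = -(-45)*x^(3/2) = 45*x^(3/2))
o((1/4 - 4/(-5))*(-2) + 2)*(-5 + 107) = (45*((1/4 - 4/(-5))*(-2) + 2)^(3/2))*(-5 + 107) = (45*((1*(¼) - 4*(-⅕))*(-2) + 2)^(3/2))*102 = (45*((¼ + ⅘)*(-2) + 2)^(3/2))*102 = (45*((21/20)*(-2) + 2)^(3/2))*102 = (45*(-21/10 + 2)^(3/2))*102 = (45*(-⅒)^(3/2))*102 = (45*(-I*√10/100))*102 = -9*I*√10/20*102 = -459*I*√10/10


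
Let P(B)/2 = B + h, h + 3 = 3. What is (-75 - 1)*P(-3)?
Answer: 456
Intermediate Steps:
h = 0 (h = -3 + 3 = 0)
P(B) = 2*B (P(B) = 2*(B + 0) = 2*B)
(-75 - 1)*P(-3) = (-75 - 1)*(2*(-3)) = -76*(-6) = 456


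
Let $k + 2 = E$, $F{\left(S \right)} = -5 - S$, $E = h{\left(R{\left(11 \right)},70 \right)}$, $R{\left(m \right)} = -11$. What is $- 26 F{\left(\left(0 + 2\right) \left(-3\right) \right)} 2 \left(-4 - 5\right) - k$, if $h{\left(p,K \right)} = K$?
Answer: $400$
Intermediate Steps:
$E = 70$
$k = 68$ ($k = -2 + 70 = 68$)
$- 26 F{\left(\left(0 + 2\right) \left(-3\right) \right)} 2 \left(-4 - 5\right) - k = - 26 \left(-5 - \left(0 + 2\right) \left(-3\right)\right) 2 \left(-4 - 5\right) - 68 = - 26 \left(-5 - 2 \left(-3\right)\right) 2 \left(-9\right) - 68 = - 26 \left(-5 - -6\right) \left(-18\right) - 68 = - 26 \left(-5 + 6\right) \left(-18\right) - 68 = \left(-26\right) 1 \left(-18\right) - 68 = \left(-26\right) \left(-18\right) - 68 = 468 - 68 = 400$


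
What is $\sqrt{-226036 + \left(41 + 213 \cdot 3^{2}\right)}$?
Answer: $i \sqrt{224078} \approx 473.37 i$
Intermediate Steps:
$\sqrt{-226036 + \left(41 + 213 \cdot 3^{2}\right)} = \sqrt{-226036 + \left(41 + 213 \cdot 9\right)} = \sqrt{-226036 + \left(41 + 1917\right)} = \sqrt{-226036 + 1958} = \sqrt{-224078} = i \sqrt{224078}$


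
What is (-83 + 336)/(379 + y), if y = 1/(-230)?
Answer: 58190/87169 ≈ 0.66755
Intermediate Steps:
y = -1/230 ≈ -0.0043478
(-83 + 336)/(379 + y) = (-83 + 336)/(379 - 1/230) = 253/(87169/230) = 253*(230/87169) = 58190/87169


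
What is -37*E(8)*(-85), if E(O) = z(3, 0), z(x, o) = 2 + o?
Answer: 6290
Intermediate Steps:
E(O) = 2 (E(O) = 2 + 0 = 2)
-37*E(8)*(-85) = -37*2*(-85) = -74*(-85) = 6290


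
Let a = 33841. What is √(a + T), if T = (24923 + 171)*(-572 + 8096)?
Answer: √188841097 ≈ 13742.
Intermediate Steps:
T = 188807256 (T = 25094*7524 = 188807256)
√(a + T) = √(33841 + 188807256) = √188841097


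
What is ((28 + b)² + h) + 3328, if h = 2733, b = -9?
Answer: 6422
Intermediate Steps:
((28 + b)² + h) + 3328 = ((28 - 9)² + 2733) + 3328 = (19² + 2733) + 3328 = (361 + 2733) + 3328 = 3094 + 3328 = 6422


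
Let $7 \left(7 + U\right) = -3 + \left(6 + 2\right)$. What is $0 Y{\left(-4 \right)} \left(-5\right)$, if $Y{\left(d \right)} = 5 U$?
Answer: $0$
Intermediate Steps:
$U = - \frac{44}{7}$ ($U = -7 + \frac{-3 + \left(6 + 2\right)}{7} = -7 + \frac{-3 + 8}{7} = -7 + \frac{1}{7} \cdot 5 = -7 + \frac{5}{7} = - \frac{44}{7} \approx -6.2857$)
$Y{\left(d \right)} = - \frac{220}{7}$ ($Y{\left(d \right)} = 5 \left(- \frac{44}{7}\right) = - \frac{220}{7}$)
$0 Y{\left(-4 \right)} \left(-5\right) = 0 \left(- \frac{220}{7}\right) \left(-5\right) = 0 \left(-5\right) = 0$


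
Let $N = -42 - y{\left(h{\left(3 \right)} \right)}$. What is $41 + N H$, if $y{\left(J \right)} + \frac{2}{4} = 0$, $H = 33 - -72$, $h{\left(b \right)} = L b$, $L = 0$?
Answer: $- \frac{8633}{2} \approx -4316.5$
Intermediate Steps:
$h{\left(b \right)} = 0$ ($h{\left(b \right)} = 0 b = 0$)
$H = 105$ ($H = 33 + 72 = 105$)
$y{\left(J \right)} = - \frac{1}{2}$ ($y{\left(J \right)} = - \frac{1}{2} + 0 = - \frac{1}{2}$)
$N = - \frac{83}{2}$ ($N = -42 - - \frac{1}{2} = -42 + \frac{1}{2} = - \frac{83}{2} \approx -41.5$)
$41 + N H = 41 - \frac{8715}{2} = - \frac{8633}{2}$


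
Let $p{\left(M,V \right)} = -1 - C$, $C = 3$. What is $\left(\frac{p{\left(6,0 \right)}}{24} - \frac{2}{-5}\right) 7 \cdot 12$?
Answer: $\frac{98}{5} \approx 19.6$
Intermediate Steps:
$p{\left(M,V \right)} = -4$ ($p{\left(M,V \right)} = -1 - 3 = -4$)
$\left(\frac{p{\left(6,0 \right)}}{24} - \frac{2}{-5}\right) 7 \cdot 12 = \left(- \frac{4}{24} - \frac{2}{-5}\right) 7 \cdot 12 = \left(\left(-4\right) \frac{1}{24} - - \frac{2}{5}\right) 7 \cdot 12 = \left(- \frac{1}{6} + \frac{2}{5}\right) 7 \cdot 12 = \frac{7}{30} \cdot 7 \cdot 12 = \frac{49}{30} \cdot 12 = \frac{98}{5}$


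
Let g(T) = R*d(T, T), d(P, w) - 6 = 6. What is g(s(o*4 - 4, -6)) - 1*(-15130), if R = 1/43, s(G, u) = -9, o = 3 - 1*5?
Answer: 650602/43 ≈ 15130.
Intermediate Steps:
o = -2 (o = 3 - 5 = -2)
d(P, w) = 12 (d(P, w) = 6 + 6 = 12)
R = 1/43 ≈ 0.023256
g(T) = 12/43 (g(T) = (1/43)*12 = 12/43)
g(s(o*4 - 4, -6)) - 1*(-15130) = 12/43 - 1*(-15130) = 12/43 + 15130 = 650602/43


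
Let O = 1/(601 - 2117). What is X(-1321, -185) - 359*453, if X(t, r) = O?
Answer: -246542533/1516 ≈ -1.6263e+5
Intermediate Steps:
O = -1/1516 (O = 1/(-1516) = -1/1516 ≈ -0.00065963)
X(t, r) = -1/1516
X(-1321, -185) - 359*453 = -1/1516 - 359*453 = -1/1516 - 162627 = -246542533/1516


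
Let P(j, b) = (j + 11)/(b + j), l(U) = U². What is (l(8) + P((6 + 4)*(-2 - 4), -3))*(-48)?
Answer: -9328/3 ≈ -3109.3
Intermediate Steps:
P(j, b) = (11 + j)/(b + j)
(l(8) + P((6 + 4)*(-2 - 4), -3))*(-48) = (8² + (11 + (6 + 4)*(-2 - 4))/(-3 + (6 + 4)*(-2 - 4)))*(-48) = (64 + (11 + 10*(-6))/(-3 + 10*(-6)))*(-48) = (64 + (11 - 60)/(-3 - 60))*(-48) = (64 - 49/(-63))*(-48) = (64 - 1/63*(-49))*(-48) = (64 + 7/9)*(-48) = (583/9)*(-48) = -9328/3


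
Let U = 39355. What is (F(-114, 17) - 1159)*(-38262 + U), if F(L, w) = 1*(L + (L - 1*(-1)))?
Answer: -1514898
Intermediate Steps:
F(L, w) = 1 + 2*L (F(L, w) = 1*(L + (L + 1)) = 1*(L + (1 + L)) = 1*(1 + 2*L) = 1 + 2*L)
(F(-114, 17) - 1159)*(-38262 + U) = ((1 + 2*(-114)) - 1159)*(-38262 + 39355) = ((1 - 228) - 1159)*1093 = (-227 - 1159)*1093 = -1386*1093 = -1514898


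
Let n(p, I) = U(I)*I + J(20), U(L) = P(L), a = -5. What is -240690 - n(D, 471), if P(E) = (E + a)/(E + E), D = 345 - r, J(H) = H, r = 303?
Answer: -240943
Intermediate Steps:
D = 42 (D = 345 - 1*303 = 345 - 303 = 42)
P(E) = (-5 + E)/(2*E) (P(E) = (E - 5)/(E + E) = (-5 + E)/((2*E)) = (-5 + E)*(1/(2*E)) = (-5 + E)/(2*E))
U(L) = (-5 + L)/(2*L)
n(p, I) = 35/2 + I/2 (n(p, I) = ((-5 + I)/(2*I))*I + 20 = (-5/2 + I/2) + 20 = 35/2 + I/2)
-240690 - n(D, 471) = -240690 - (35/2 + (½)*471) = -240690 - (35/2 + 471/2) = -240690 - 1*253 = -240690 - 253 = -240943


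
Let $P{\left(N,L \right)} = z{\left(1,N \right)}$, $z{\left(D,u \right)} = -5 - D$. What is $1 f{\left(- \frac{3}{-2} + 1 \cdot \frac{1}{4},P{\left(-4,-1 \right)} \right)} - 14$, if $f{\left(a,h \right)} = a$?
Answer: $- \frac{49}{4} \approx -12.25$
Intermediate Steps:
$P{\left(N,L \right)} = -6$ ($P{\left(N,L \right)} = -5 - 1 = -6$)
$1 f{\left(- \frac{3}{-2} + 1 \cdot \frac{1}{4},P{\left(-4,-1 \right)} \right)} - 14 = 1 \left(- \frac{3}{-2} + 1 \cdot \frac{1}{4}\right) - 14 = 1 \left(\left(-3\right) \left(- \frac{1}{2}\right) + 1 \cdot \frac{1}{4}\right) - 14 = 1 \left(\frac{3}{2} + \frac{1}{4}\right) - 14 = 1 \cdot \frac{7}{4} - 14 = \frac{7}{4} - 14 = - \frac{49}{4}$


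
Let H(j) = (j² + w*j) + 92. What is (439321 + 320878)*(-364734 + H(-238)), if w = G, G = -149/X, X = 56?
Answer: -934633502341/4 ≈ -2.3366e+11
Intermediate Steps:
G = -149/56 ≈ -2.6607
w = -149/56 ≈ -2.6607
H(j) = 92 + j² - 149*j/56 (H(j) = (j² - 149*j/56) + 92 = 92 + j² - 149*j/56)
(439321 + 320878)*(-364734 + H(-238)) = (439321 + 320878)*(-364734 + (92 + (-238)² - 149/56*(-238))) = 760199*(-364734 + (92 + 56644 + 2533/4)) = 760199*(-364734 + 229477/4) = 760199*(-1229459/4) = -934633502341/4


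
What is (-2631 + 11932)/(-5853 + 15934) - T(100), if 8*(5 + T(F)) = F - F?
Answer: 59706/10081 ≈ 5.9226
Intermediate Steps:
T(F) = -5 (T(F) = -5 + (F - F)/8 = -5 + (⅛)*0 = -5 + 0 = -5)
(-2631 + 11932)/(-5853 + 15934) - T(100) = (-2631 + 11932)/(-5853 + 15934) - 1*(-5) = 9301/10081 + 5 = 59706/10081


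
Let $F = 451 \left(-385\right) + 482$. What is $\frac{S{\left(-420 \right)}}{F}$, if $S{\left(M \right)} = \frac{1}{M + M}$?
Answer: $\frac{1}{145448520} \approx 6.8753 \cdot 10^{-9}$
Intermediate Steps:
$S{\left(M \right)} = \frac{1}{2 M}$
$F = -173153$ ($F = -173635 + 482 = -173153$)
$\frac{S{\left(-420 \right)}}{F} = \frac{\frac{1}{2} \frac{1}{-420}}{-173153} = \frac{1}{2} \left(- \frac{1}{420}\right) \left(- \frac{1}{173153}\right) = \left(- \frac{1}{840}\right) \left(- \frac{1}{173153}\right) = \frac{1}{145448520}$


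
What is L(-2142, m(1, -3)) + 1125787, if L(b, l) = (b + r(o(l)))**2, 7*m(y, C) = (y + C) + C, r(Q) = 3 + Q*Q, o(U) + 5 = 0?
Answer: 5594783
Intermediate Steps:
o(U) = -5 (o(U) = -5 + 0 = -5)
r(Q) = 3 + Q**2
m(y, C) = y/7 + 2*C/7 (m(y, C) = ((y + C) + C)/7 = ((C + y) + C)/7 = (y + 2*C)/7 = y/7 + 2*C/7)
L(b, l) = (28 + b)**2 (L(b, l) = (b + (3 + (-5)**2))**2 = (b + (3 + 25))**2 = (b + 28)**2 = (28 + b)**2)
L(-2142, m(1, -3)) + 1125787 = (28 - 2142)**2 + 1125787 = (-2114)**2 + 1125787 = 4468996 + 1125787 = 5594783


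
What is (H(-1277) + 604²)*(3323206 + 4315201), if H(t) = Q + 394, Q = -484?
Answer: 2785925631482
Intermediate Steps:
H(t) = -90 (H(t) = -484 + 394 = -90)
(H(-1277) + 604²)*(3323206 + 4315201) = (-90 + 604²)*(3323206 + 4315201) = (-90 + 364816)*7638407 = 364726*7638407 = 2785925631482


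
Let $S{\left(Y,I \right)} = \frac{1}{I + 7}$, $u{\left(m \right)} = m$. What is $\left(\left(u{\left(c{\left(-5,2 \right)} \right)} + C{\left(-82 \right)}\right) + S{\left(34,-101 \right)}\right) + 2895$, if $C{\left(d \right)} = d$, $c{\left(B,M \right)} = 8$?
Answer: $\frac{265173}{94} \approx 2821.0$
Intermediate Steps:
$S{\left(Y,I \right)} = \frac{1}{7 + I}$
$\left(\left(u{\left(c{\left(-5,2 \right)} \right)} + C{\left(-82 \right)}\right) + S{\left(34,-101 \right)}\right) + 2895 = \left(\left(8 - 82\right) + \frac{1}{7 - 101}\right) + 2895 = \left(-74 + \frac{1}{-94}\right) + 2895 = \left(-74 - \frac{1}{94}\right) + 2895 = - \frac{6957}{94} + 2895 = \frac{265173}{94}$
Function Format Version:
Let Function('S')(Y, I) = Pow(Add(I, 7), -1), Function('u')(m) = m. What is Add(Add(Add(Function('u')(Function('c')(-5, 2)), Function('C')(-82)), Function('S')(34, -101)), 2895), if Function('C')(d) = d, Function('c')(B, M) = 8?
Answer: Rational(265173, 94) ≈ 2821.0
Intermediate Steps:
Function('S')(Y, I) = Pow(Add(7, I), -1)
Add(Add(Add(Function('u')(Function('c')(-5, 2)), Function('C')(-82)), Function('S')(34, -101)), 2895) = Add(Add(Add(8, -82), Pow(Add(7, -101), -1)), 2895) = Add(Add(-74, Pow(-94, -1)), 2895) = Add(Add(-74, Rational(-1, 94)), 2895) = Add(Rational(-6957, 94), 2895) = Rational(265173, 94)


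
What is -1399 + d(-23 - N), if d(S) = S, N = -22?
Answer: -1400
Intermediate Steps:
-1399 + d(-23 - N) = -1399 + (-23 - 1*(-22)) = -1399 + (-23 + 22) = -1399 - 1 = -1400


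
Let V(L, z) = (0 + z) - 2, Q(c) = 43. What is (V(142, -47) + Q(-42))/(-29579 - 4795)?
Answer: 1/5729 ≈ 0.00017455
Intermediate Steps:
V(L, z) = -2 + z (V(L, z) = z - 2 = -2 + z)
(V(142, -47) + Q(-42))/(-29579 - 4795) = ((-2 - 47) + 43)/(-29579 - 4795) = (-49 + 43)/(-34374) = -6*(-1/34374) = 1/5729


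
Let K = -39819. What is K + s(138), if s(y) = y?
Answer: -39681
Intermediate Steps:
K + s(138) = -39819 + 138 = -39681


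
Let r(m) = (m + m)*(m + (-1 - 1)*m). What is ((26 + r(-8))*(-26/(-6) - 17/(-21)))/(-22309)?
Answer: 3672/156163 ≈ 0.023514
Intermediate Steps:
r(m) = -2*m² (r(m) = (2*m)*(m - 2*m) = (2*m)*(-m) = -2*m²)
((26 + r(-8))*(-26/(-6) - 17/(-21)))/(-22309) = ((26 - 2*(-8)²)*(-26/(-6) - 17/(-21)))/(-22309) = ((26 - 2*64)*(-26*(-⅙) - 17*(-1/21)))*(-1/22309) = ((26 - 128)*(13/3 + 17/21))*(-1/22309) = -102*36/7*(-1/22309) = -3672/7*(-1/22309) = 3672/156163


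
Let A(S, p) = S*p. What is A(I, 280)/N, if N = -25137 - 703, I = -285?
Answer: 105/34 ≈ 3.0882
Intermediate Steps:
N = -25840
A(I, 280)/N = -285*280/(-25840) = -79800*(-1/25840) = 105/34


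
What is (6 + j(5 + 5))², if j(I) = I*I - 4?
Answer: 10404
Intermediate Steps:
j(I) = -4 + I² (j(I) = I² - 4 = -4 + I²)
(6 + j(5 + 5))² = (6 + (-4 + (5 + 5)²))² = (6 + (-4 + 10²))² = (6 + (-4 + 100))² = (6 + 96)² = 102² = 10404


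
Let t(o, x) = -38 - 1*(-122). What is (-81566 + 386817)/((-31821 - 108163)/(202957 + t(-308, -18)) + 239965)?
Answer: 61978468291/48722593581 ≈ 1.2721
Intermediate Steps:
t(o, x) = 84 (t(o, x) = -38 + 122 = 84)
(-81566 + 386817)/((-31821 - 108163)/(202957 + t(-308, -18)) + 239965) = (-81566 + 386817)/((-31821 - 108163)/(202957 + 84) + 239965) = 305251/(-139984/203041 + 239965) = 305251/(48722593581/203041) = 305251*(203041/48722593581) = 61978468291/48722593581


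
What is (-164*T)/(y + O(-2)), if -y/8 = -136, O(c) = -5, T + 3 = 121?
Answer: -19352/1083 ≈ -17.869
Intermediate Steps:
T = 118 (T = -3 + 121 = 118)
y = 1088 (y = -8*(-136) = 1088)
(-164*T)/(y + O(-2)) = (-164*118)/(1088 - 5) = -19352/1083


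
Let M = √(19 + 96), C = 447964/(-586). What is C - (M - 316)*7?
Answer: 424134/293 - 7*√115 ≈ 1372.5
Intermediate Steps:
C = -223982/293 (C = 447964*(-1/586) = -223982/293 ≈ -764.44)
M = √115 ≈ 10.724
C - (M - 316)*7 = -223982/293 - (√115 - 316)*7 = -223982/293 - (-316 + √115)*7 = -223982/293 - (-2212 + 7*√115) = -223982/293 + (2212 - 7*√115) = 424134/293 - 7*√115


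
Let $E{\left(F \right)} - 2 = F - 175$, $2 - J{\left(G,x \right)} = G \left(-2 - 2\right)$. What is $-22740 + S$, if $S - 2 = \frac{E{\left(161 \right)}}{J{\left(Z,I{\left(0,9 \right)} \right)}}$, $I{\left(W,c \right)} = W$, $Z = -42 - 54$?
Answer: $- \frac{4342952}{191} \approx -22738.0$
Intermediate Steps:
$Z = -96$ ($Z = -42 - 54 = -96$)
$J{\left(G,x \right)} = 2 + 4 G$ ($J{\left(G,x \right)} = 2 - G \left(-2 - 2\right) = 2 - G \left(-4\right) = 2 - - 4 G = 2 + 4 G$)
$E{\left(F \right)} = -173 + F$ ($E{\left(F \right)} = 2 + \left(F - 175\right) = 2 + \left(-175 + F\right) = -173 + F$)
$S = \frac{388}{191}$ ($S = 2 + \frac{-173 + 161}{2 + 4 \left(-96\right)} = 2 - \frac{12}{2 - 384} = 2 - \frac{12}{-382} = 2 - - \frac{6}{191} = 2 + \frac{6}{191} = \frac{388}{191} \approx 2.0314$)
$-22740 + S = -22740 + \frac{388}{191} = - \frac{4342952}{191}$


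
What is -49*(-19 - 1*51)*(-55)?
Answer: -188650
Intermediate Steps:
-49*(-19 - 1*51)*(-55) = -49*(-19 - 51)*(-55) = -49*(-70)*(-55) = 3430*(-55) = -188650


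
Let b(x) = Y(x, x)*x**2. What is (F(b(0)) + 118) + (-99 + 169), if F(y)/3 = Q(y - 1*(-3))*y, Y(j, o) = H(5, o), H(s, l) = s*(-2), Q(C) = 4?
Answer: 188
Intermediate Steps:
H(s, l) = -2*s
Y(j, o) = -10 (Y(j, o) = -2*5 = -10)
b(x) = -10*x**2
F(y) = 12*y (F(y) = 3*(4*y) = 12*y)
(F(b(0)) + 118) + (-99 + 169) = (12*(-10*0**2) + 118) + (-99 + 169) = (12*(-10*0) + 118) + 70 = (12*0 + 118) + 70 = (0 + 118) + 70 = 118 + 70 = 188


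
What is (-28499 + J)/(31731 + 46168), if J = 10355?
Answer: -18144/77899 ≈ -0.23292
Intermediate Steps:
(-28499 + J)/(31731 + 46168) = (-28499 + 10355)/(31731 + 46168) = -18144/77899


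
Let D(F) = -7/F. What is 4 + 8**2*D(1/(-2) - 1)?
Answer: 908/3 ≈ 302.67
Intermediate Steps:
4 + 8**2*D(1/(-2) - 1) = 4 + 8**2*(-7/(1/(-2) - 1)) = 4 + 64*(-7/(1*(-1/2) - 1)) = 4 + 64*(-7/(-1/2 - 1)) = 4 + 64*(-7/(-3/2)) = 4 + 64*(-7*(-2/3)) = 4 + 64*(14/3) = 4 + 896/3 = 908/3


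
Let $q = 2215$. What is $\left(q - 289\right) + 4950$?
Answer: $6876$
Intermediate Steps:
$\left(q - 289\right) + 4950 = \left(2215 - 289\right) + 4950 = 1926 + 4950 = 6876$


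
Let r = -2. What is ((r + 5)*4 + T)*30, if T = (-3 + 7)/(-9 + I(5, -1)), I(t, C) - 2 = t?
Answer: 300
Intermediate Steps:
I(t, C) = 2 + t
T = -2 (T = (-3 + 7)/(-9 + (2 + 5)) = 4/(-9 + 7) = 4/(-2) = 4*(-½) = -2)
((r + 5)*4 + T)*30 = ((-2 + 5)*4 - 2)*30 = (3*4 - 2)*30 = (12 - 2)*30 = 10*30 = 300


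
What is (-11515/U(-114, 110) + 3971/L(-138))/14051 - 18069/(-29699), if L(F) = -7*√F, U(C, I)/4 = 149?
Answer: 150974977339/248711186804 + 3971*I*√138/13573266 ≈ 0.60703 + 0.0034368*I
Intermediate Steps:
U(C, I) = 596 (U(C, I) = 4*149 = 596)
(-11515/U(-114, 110) + 3971/L(-138))/14051 - 18069/(-29699) = (-11515/596 + 3971/((-7*I*√138)))/14051 - 18069/(-29699) = (-11515*1/596 + 3971/((-7*I*√138)))*(1/14051) - 18069*(-1/29699) = (-11515/596 + 3971/((-7*I*√138)))*(1/14051) + 18069/29699 = (-11515/596 + 3971*(I*√138/966))*(1/14051) + 18069/29699 = (-11515/596 + 3971*I*√138/966)*(1/14051) + 18069/29699 = (-11515/8374396 + 3971*I*√138/13573266) + 18069/29699 = 150974977339/248711186804 + 3971*I*√138/13573266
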